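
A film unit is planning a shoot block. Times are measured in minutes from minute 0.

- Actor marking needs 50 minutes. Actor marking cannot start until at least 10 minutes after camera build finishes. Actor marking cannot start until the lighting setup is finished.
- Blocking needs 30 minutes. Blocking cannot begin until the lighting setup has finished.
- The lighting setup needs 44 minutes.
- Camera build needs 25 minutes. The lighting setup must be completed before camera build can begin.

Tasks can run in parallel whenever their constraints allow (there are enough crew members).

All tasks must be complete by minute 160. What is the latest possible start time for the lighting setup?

31

Nothing follows actor marking; the deadline of minute 160 is its only limit. It must start by 160 − 50 = minute 110.
Camera build has to be done before actor marking (must start by minute 110, minus 10-minute gap → minute 100). That means finishing by minute 100, i.e. starting by 100 − 25 = minute 75.
Nothing follows blocking; the deadline of minute 160 is its only limit. It must start by 160 − 30 = minute 130.
The lighting setup must finish in time for camera build (must start by minute 75); blocking (must start by minute 130); actor marking (must start by minute 110). The tightest is minute 75, so the lighting setup must start by 75 − 44 = minute 31.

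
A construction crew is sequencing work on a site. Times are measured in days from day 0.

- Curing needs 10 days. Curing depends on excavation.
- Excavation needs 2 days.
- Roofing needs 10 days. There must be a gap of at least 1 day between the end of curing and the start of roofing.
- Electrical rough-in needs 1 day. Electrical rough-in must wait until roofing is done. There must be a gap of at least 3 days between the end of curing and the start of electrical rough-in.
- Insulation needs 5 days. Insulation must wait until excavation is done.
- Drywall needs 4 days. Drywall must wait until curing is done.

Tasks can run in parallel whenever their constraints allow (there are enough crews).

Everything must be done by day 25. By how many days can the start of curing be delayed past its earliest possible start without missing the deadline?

1

Nothing blocks excavation, so it runs from day 0 to day 2.
Curing cannot begin until excavation (finishes day 2). It runs from day 2 to 2 + 10 = day 12.

Working backward from the deadline:
Electrical rough-in must finish by day 25; it takes 1 day, so it must start by 25 − 1 = day 24.
Since electrical rough-in (must start by day 24) depends on it, roofing must finish by day 24. Backing off its 10-day duration gives a latest start of day 14.
Drywall has no dependents, so it just needs to finish by day 25. Starting by 25 − 4 = day 21 achieves that.
Curing must finish in time for roofing (must start by day 14, minus 1-day gap → day 13); electrical rough-in (must start by day 24, minus 3-day gap → day 21); drywall (must start by day 21). The tightest is day 13, so curing must start by 13 − 10 = day 3.
So curing can start as early as day 2 and as late as day 3, giving 3 − 2 = 1 day of slack.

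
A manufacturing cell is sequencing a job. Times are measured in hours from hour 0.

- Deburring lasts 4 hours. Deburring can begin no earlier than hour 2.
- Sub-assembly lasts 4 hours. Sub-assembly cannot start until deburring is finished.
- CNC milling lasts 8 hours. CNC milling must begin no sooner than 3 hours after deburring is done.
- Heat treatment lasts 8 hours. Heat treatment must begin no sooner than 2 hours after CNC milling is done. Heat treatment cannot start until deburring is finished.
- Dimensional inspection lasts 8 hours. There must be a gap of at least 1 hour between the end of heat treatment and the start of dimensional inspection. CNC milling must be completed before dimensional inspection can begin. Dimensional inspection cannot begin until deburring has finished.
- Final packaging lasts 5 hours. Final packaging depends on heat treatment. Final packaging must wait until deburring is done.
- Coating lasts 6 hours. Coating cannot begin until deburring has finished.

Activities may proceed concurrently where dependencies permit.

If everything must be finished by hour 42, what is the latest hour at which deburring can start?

8

To finish by hour 42, dimensional inspection (duration 8) must start no later than hour 34.
Final packaging must finish by hour 42; it takes 5 hours, so it must start by 42 − 5 = hour 37.
Heat treatment must finish in time for dimensional inspection (must start by hour 34, minus 1-hour gap → hour 33); final packaging (must start by hour 37). The tightest is hour 33, so heat treatment must start by 33 − 8 = hour 25.
CNC milling must finish in time for heat treatment (must start by hour 25, minus 2-hour gap → hour 23); dimensional inspection (must start by hour 34). The tightest is hour 23, so CNC milling must start by 23 − 8 = hour 15.
Coating must finish by hour 42; it takes 6 hours, so it must start by 42 − 6 = hour 36.
Sub-assembly must finish by hour 42; it takes 4 hours, so it must start by 42 − 4 = hour 38.
Deburring must finish in time for CNC milling (must start by hour 15, minus 3-hour gap → hour 12); heat treatment (must start by hour 25); dimensional inspection (must start by hour 34); coating (must start by hour 36); sub-assembly (must start by hour 38); final packaging (must start by hour 37). The tightest is hour 12, so deburring must start by 12 − 4 = hour 8.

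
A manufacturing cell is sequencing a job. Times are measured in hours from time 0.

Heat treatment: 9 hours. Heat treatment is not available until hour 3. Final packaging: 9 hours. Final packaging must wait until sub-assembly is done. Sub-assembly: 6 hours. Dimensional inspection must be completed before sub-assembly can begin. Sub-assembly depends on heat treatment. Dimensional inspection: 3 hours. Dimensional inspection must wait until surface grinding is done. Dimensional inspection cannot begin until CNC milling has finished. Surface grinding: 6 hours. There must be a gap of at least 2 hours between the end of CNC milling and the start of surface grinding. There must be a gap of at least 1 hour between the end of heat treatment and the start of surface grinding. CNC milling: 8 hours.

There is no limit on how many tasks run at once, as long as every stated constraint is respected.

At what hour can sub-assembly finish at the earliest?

After its own release at hour 3, heat treatment can start at hour 3 and finishes at hour 12.
Nothing blocks CNC milling, so it runs from hour 0 to hour 8.
Surface grinding needs all of CNC milling (finishes hour 8, plus 2-hour gap → hour 10); heat treatment (finishes hour 12, plus 1-hour gap → hour 13). That puts its earliest start at hour 13; it finishes at 13 + 6 = hour 19.
For dimensional inspection: surface grinding (finishes hour 19); CNC milling (finishes hour 8). Taking the maximum gives a start of hour 19, and it finishes at 19 + 3 = hour 22.
Sub-assembly needs all of dimensional inspection (finishes hour 22); heat treatment (finishes hour 12). That puts its earliest start at hour 22; it finishes at 22 + 6 = hour 28.

28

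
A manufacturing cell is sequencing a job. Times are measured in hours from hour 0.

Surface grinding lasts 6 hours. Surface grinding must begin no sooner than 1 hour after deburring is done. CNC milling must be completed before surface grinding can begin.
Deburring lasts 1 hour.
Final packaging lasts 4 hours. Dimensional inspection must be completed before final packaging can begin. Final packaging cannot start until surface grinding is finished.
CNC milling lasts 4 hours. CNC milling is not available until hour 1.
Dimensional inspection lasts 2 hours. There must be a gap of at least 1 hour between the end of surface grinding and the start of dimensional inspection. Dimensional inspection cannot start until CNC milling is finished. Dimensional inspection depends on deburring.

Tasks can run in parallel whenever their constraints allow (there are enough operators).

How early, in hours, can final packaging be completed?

18

After its own release at hour 1, CNC milling can start at hour 1 and finishes at hour 5.
Deburring can start immediately at hour 0; it finishes at hour 1.
Surface grinding needs all of deburring (finishes hour 1, plus 1-hour gap → hour 2); CNC milling (finishes hour 5). That puts its earliest start at hour 5; it finishes at 5 + 6 = hour 11.
Dimensional inspection cannot start until surface grinding (finishes hour 11, plus 1-hour gap → hour 12); CNC milling (finishes hour 5); deburring (finishes hour 1). The controlling bound is hour 12, so dimensional inspection finishes at 12 + 2 = hour 14.
Final packaging has to wait for dimensional inspection (finishes hour 14); surface grinding (finishes hour 11). The latest of these is hour 14, so final packaging runs hour 14 to 14 + 4 = hour 18.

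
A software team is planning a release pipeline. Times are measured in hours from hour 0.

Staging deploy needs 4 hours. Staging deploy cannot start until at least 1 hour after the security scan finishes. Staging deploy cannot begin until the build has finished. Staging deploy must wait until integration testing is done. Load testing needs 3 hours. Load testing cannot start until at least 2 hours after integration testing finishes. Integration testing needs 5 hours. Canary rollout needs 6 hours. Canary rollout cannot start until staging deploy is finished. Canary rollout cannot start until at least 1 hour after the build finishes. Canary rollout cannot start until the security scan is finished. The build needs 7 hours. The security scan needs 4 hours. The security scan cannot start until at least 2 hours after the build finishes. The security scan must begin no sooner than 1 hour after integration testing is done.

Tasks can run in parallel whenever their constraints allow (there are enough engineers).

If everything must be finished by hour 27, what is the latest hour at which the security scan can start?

12

Canary rollout must finish by hour 27; it takes 6 hours, so it must start by 27 − 6 = hour 21.
Staging deploy has to be done before canary rollout (must start by hour 21). That means finishing by hour 21, i.e. starting by 21 − 4 = hour 17.
The security scan must finish in time for staging deploy (must start by hour 17, minus 1-hour gap → hour 16); canary rollout (must start by hour 21). The tightest is hour 16, so the security scan must start by 16 − 4 = hour 12.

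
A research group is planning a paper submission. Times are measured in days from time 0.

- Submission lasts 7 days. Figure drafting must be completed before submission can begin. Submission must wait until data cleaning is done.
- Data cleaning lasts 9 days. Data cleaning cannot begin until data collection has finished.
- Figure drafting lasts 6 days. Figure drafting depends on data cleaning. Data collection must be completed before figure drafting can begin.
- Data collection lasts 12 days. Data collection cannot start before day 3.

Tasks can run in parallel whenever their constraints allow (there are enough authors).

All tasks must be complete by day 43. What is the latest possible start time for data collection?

9

Nothing follows submission; the deadline of day 43 is its only limit. It must start by 43 − 7 = day 36.
Figure drafting has to be done before submission (must start by day 36). That means finishing by day 36, i.e. starting by 36 − 6 = day 30.
Data cleaning must finish in time for figure drafting (must start by day 30); submission (must start by day 36). The tightest is day 30, so data cleaning must start by 30 − 9 = day 21.
Data collection has several dependents: data cleaning (must start by day 21); figure drafting (must start by day 30). The earliest of those limits is day 21, so data collection must start by 21 − 12 = day 9.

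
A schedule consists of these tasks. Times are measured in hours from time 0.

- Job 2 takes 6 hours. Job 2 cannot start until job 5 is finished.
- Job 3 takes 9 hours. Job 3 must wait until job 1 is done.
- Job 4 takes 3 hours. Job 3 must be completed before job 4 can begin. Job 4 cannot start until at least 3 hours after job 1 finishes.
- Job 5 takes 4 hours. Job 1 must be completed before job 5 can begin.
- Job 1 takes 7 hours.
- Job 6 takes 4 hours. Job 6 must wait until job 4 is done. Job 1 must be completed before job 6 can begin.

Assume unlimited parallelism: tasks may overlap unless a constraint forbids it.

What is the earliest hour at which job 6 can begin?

Job 1 has no prerequisites, so it starts at hour 0 and finishes at hour 7.
Job 3 waits on job 1 (finishes hour 7), so it starts at hour 7 and finishes at 7 + 9 = hour 16.
For job 4: job 3 (finishes hour 16); job 1 (finishes hour 7, plus 3-hour gap → hour 10). Taking the maximum gives a start of hour 16, and it finishes at 16 + 3 = hour 19.
Job 6 waits on job 4 (finishes hour 19); job 1 (finishes hour 7). The latest of these is hour 19, which is the earliest job 6 can start.

19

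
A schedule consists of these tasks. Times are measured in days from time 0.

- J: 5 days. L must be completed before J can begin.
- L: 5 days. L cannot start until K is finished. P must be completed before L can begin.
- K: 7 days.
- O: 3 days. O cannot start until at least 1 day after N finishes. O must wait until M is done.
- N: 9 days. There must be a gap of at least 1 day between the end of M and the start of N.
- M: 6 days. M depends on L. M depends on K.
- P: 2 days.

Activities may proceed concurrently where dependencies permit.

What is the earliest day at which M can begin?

12

P can start immediately at day 0; it finishes at day 2.
K can start immediately at day 0; it finishes at day 7.
L cannot start until K (finishes day 7); P (finishes day 2). The controlling bound is day 7, so L finishes at 7 + 5 = day 12.
M waits on L (finishes day 12); K (finishes day 7). The latest of these is day 12, which is the earliest M can start.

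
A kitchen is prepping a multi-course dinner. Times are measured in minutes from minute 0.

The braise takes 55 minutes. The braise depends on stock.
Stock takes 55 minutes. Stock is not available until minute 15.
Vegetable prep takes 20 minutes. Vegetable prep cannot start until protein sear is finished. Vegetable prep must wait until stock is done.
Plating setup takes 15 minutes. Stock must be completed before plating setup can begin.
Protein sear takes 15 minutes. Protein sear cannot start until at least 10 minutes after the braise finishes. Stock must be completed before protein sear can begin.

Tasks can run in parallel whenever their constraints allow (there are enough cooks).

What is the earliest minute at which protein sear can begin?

135

Stock cannot begin until its own release at minute 15. It runs from minute 15 to 15 + 55 = minute 70.
After stock (finishes minute 70), the braise can start at minute 70 and finishes at minute 125.
Protein sear waits on the braise (finishes minute 125, plus 10-minute gap → minute 135); stock (finishes minute 70). The latest of these is minute 135, which is the earliest protein sear can start.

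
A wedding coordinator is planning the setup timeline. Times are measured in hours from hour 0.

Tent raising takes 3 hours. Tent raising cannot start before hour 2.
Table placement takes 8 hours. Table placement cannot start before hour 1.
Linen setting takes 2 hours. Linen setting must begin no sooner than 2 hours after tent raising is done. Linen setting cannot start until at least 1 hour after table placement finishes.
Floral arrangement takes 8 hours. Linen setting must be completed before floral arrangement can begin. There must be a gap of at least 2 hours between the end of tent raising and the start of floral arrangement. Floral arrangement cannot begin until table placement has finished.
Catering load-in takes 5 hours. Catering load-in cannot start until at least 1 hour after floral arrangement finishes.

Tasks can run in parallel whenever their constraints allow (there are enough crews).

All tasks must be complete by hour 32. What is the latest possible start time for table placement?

Catering load-in must finish by hour 32; it takes 5 hours, so it must start by 32 − 5 = hour 27.
Since catering load-in (must start by hour 27, minus 1-hour gap → hour 26) depends on it, floral arrangement must finish by hour 26. Backing off its 8-hour duration gives a latest start of hour 18.
Linen setting must finish before floral arrangement (must start by hour 18). With a 2-hour duration, linen setting must start by 18 − 2 = hour 16.
Table placement has several dependents: linen setting (must start by hour 16, minus 1-hour gap → hour 15); floral arrangement (must start by hour 18). The earliest of those limits is hour 15, so table placement must start by 15 − 8 = hour 7.

7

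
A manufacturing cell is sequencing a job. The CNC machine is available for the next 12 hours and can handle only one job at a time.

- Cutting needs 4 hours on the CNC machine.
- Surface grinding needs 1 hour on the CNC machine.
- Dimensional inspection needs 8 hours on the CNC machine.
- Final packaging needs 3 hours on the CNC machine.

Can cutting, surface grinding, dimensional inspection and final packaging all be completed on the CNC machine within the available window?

No

Running back to back, the jobs need 4 + 1 + 8 + 3 = 16 hours on the CNC machine.
Since 16 > 12, they cannot all fit.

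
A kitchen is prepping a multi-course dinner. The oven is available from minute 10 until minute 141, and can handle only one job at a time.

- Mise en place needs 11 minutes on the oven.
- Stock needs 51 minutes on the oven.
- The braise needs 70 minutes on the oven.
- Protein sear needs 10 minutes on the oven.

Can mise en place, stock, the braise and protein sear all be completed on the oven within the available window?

The oven window is 141 − 10 = 131 minutes.
Running back to back, the jobs need 11 + 51 + 70 + 10 = 142 minutes on the oven.
Since 142 > 131, they cannot all fit.

No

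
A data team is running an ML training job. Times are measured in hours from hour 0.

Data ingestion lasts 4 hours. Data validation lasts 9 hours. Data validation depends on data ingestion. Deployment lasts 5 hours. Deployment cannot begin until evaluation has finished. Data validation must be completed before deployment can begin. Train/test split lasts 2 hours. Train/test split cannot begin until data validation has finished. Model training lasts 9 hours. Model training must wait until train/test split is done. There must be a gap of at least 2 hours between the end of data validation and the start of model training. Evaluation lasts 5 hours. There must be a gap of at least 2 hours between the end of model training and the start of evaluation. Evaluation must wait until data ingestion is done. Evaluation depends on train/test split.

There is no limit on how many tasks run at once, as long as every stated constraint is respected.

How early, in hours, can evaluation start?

26

Data ingestion has no prerequisites, so it starts at hour 0 and finishes at hour 4.
Data validation cannot begin until data ingestion (finishes hour 4). It runs from hour 4 to 4 + 9 = hour 13.
After data validation (finishes hour 13), train/test split can start at hour 13 and finishes at hour 15.
For model training: train/test split (finishes hour 15); data validation (finishes hour 13, plus 2-hour gap → hour 15). Taking the maximum gives a start of hour 15, and it finishes at 15 + 9 = hour 24.
Evaluation waits on model training (finishes hour 24, plus 2-hour gap → hour 26); data ingestion (finishes hour 4); train/test split (finishes hour 15). The latest of these is hour 26, which is the earliest evaluation can start.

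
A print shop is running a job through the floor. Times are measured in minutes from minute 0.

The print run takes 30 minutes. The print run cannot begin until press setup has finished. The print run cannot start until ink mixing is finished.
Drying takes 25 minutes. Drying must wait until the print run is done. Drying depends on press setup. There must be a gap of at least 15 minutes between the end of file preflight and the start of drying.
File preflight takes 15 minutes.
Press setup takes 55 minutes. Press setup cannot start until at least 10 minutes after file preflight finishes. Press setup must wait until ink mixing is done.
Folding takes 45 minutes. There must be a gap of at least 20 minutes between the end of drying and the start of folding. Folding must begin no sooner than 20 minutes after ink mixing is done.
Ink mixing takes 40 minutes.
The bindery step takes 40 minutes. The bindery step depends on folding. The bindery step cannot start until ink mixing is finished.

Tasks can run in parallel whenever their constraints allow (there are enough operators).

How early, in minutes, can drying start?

Ink mixing can start immediately at minute 0; it finishes at minute 40.
File preflight can start immediately at minute 0; it finishes at minute 15.
Press setup has to wait for file preflight (finishes minute 15, plus 10-minute gap → minute 25); ink mixing (finishes minute 40). The latest of these is minute 40, so press setup runs minute 40 to 40 + 55 = minute 95.
For the print run: press setup (finishes minute 95); ink mixing (finishes minute 40). Taking the maximum gives a start of minute 95, and it finishes at 95 + 30 = minute 125.
Drying waits on the print run (finishes minute 125); press setup (finishes minute 95); file preflight (finishes minute 15, plus 15-minute gap → minute 30). The latest of these is minute 125, which is the earliest drying can start.

125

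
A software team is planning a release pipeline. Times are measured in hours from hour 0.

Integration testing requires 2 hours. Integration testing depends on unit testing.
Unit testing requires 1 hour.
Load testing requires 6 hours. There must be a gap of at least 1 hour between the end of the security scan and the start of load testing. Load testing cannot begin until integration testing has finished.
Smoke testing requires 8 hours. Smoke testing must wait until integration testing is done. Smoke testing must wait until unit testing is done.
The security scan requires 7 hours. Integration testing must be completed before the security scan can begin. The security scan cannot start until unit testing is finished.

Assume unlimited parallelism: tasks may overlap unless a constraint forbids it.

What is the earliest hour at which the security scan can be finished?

10

Unit testing has no prerequisites, so it starts at hour 0 and finishes at hour 1.
Integration testing waits on unit testing (finishes hour 1), so it starts at hour 1 and finishes at 1 + 2 = hour 3.
The security scan has to wait for integration testing (finishes hour 3); unit testing (finishes hour 1). The latest of these is hour 3, so the security scan runs hour 3 to 3 + 7 = hour 10.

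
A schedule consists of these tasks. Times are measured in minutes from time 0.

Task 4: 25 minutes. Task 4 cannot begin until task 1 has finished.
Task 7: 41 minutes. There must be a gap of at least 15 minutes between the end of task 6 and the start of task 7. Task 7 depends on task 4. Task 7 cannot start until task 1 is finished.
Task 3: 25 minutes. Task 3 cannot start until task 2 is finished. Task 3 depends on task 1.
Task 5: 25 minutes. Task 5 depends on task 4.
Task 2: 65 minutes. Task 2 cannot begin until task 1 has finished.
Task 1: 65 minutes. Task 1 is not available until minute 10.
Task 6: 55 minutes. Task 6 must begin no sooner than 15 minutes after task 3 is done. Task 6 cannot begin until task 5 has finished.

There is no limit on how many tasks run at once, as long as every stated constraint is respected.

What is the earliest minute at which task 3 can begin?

Task 1 cannot begin until its own release at minute 10. It runs from minute 10 to 10 + 65 = minute 75.
Task 2 cannot begin until task 1 (finishes minute 75). It runs from minute 75 to 75 + 65 = minute 140.
Task 3 waits on task 2 (finishes minute 140); task 1 (finishes minute 75). The latest of these is minute 140, which is the earliest task 3 can start.

140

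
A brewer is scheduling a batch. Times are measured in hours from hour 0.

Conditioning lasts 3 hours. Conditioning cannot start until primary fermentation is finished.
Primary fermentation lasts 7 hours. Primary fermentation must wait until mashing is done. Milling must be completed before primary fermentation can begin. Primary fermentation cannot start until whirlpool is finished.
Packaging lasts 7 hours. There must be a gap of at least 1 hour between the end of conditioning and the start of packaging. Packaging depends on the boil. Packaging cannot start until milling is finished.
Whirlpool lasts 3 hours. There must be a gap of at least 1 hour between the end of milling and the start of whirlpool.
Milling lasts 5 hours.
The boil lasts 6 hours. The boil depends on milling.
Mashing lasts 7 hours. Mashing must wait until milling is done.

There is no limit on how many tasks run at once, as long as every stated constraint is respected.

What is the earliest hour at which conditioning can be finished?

22

Milling has no prerequisites, so it starts at hour 0 and finishes at hour 5.
After milling (finishes hour 5, plus 1-hour gap → hour 6), whirlpool can start at hour 6 and finishes at hour 9.
Mashing cannot begin until milling (finishes hour 5). It runs from hour 5 to 5 + 7 = hour 12.
Primary fermentation needs all of mashing (finishes hour 12); milling (finishes hour 5); whirlpool (finishes hour 9). That puts its earliest start at hour 12; it finishes at 12 + 7 = hour 19.
After primary fermentation (finishes hour 19), conditioning can start at hour 19 and finishes at hour 22.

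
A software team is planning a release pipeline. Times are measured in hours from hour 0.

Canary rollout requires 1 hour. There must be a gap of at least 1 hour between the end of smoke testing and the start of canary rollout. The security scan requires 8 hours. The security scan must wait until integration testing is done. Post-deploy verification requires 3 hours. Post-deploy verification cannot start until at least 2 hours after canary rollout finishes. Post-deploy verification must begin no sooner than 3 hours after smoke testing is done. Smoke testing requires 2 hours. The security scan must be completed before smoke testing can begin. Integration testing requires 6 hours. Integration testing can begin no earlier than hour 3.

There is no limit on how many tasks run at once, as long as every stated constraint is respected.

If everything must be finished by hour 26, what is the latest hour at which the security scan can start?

To finish by hour 26, post-deploy verification (duration 3) must start no later than hour 23.
Canary rollout has to be done before post-deploy verification (must start by hour 23, minus 2-hour gap → hour 21). That means finishing by hour 21, i.e. starting by 21 − 1 = hour 20.
Smoke testing has several dependents: canary rollout (must start by hour 20, minus 1-hour gap → hour 19); post-deploy verification (must start by hour 23, minus 3-hour gap → hour 20). The earliest of those limits is hour 19, so smoke testing must start by 19 − 2 = hour 17.
Since smoke testing (must start by hour 17) depends on it, the security scan must finish by hour 17. Backing off its 8-hour duration gives a latest start of hour 9.

9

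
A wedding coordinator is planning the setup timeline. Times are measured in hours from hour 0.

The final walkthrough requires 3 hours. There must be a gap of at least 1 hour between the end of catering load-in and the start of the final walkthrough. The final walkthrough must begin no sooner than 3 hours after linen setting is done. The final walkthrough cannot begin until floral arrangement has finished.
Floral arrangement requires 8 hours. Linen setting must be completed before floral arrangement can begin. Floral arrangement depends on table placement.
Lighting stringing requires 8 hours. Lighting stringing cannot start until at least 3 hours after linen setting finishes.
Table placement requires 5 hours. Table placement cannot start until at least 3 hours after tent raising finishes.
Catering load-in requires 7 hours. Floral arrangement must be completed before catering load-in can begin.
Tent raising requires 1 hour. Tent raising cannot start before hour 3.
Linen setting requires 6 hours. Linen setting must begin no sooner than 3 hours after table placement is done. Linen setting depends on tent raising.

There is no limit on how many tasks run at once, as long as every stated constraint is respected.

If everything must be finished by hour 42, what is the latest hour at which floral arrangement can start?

To finish by hour 42, the final walkthrough (duration 3) must start no later than hour 39.
Since the final walkthrough (must start by hour 39, minus 1-hour gap → hour 38) depends on it, catering load-in must finish by hour 38. Backing off its 7-hour duration gives a latest start of hour 31.
Floral arrangement has several dependents: catering load-in (must start by hour 31); the final walkthrough (must start by hour 39). The earliest of those limits is hour 31, so floral arrangement must start by 31 − 8 = hour 23.

23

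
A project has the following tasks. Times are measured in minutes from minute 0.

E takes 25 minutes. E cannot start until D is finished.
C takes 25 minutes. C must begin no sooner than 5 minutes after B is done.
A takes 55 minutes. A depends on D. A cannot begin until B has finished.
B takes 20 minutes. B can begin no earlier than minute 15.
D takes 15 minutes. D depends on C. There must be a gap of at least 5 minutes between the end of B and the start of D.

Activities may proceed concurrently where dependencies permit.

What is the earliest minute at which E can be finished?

105

After its own release at minute 15, B can start at minute 15 and finishes at minute 35.
After B (finishes minute 35, plus 5-minute gap → minute 40), C can start at minute 40 and finishes at minute 65.
D has to wait for C (finishes minute 65); B (finishes minute 35, plus 5-minute gap → minute 40). The latest of these is minute 65, so D runs minute 65 to 65 + 15 = minute 80.
After D (finishes minute 80), E can start at minute 80 and finishes at minute 105.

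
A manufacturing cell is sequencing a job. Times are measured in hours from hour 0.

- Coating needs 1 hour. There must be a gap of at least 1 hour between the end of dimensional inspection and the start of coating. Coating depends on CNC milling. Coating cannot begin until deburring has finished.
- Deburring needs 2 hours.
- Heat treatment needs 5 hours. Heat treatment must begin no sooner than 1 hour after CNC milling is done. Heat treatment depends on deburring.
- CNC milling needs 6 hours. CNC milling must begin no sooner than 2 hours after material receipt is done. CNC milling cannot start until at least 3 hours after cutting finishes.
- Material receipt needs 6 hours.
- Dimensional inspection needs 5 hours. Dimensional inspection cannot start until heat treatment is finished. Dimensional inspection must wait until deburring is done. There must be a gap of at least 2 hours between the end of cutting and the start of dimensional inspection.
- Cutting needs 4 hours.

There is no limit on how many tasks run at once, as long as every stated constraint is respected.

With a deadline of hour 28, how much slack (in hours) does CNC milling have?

Cutting can start immediately at hour 0; it finishes at hour 4.
Nothing blocks material receipt, so it runs from hour 0 to hour 6.
For CNC milling: material receipt (finishes hour 6, plus 2-hour gap → hour 8); cutting (finishes hour 4, plus 3-hour gap → hour 7). Taking the maximum gives a start of hour 8, and it finishes at 8 + 6 = hour 14.

Working backward from the deadline:
Coating has no dependents, so it just needs to finish by hour 28. Starting by 28 − 1 = hour 27 achieves that.
Dimensional inspection must finish before coating (must start by hour 27, minus 1-hour gap → hour 26). With a 5-hour duration, dimensional inspection must start by 26 − 5 = hour 21.
Since dimensional inspection (must start by hour 21) depends on it, heat treatment must finish by hour 21. Backing off its 5-hour duration gives a latest start of hour 16.
CNC milling feeds heat treatment (must start by hour 16, minus 1-hour gap → hour 15); coating (must start by hour 27). Taking the minimum, CNC milling must finish by hour 15 and start by 15 − 6 = hour 9.
So CNC milling can start as early as hour 8 and as late as hour 9, giving 9 − 8 = 1 hour of slack.

1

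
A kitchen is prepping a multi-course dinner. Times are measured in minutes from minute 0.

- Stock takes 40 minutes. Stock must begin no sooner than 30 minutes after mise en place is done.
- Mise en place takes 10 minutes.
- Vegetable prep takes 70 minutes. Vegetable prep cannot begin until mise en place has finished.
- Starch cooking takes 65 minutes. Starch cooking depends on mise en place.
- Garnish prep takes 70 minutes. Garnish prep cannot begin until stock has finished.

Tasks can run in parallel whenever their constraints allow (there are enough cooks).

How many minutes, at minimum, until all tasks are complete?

150

Mise en place can start immediately at minute 0; it finishes at minute 10.
Starch cooking waits on mise en place (finishes minute 10), so it starts at minute 10 and finishes at 10 + 65 = minute 75.
Vegetable prep cannot begin until mise en place (finishes minute 10). It runs from minute 10 to 10 + 70 = minute 80.
Stock cannot begin until mise en place (finishes minute 10, plus 30-minute gap → minute 40). It runs from minute 40 to 40 + 40 = minute 80.
Garnish prep waits on stock (finishes minute 80), so it starts at minute 80 and finishes at 80 + 70 = minute 150.
All tasks are finished once the last one completes. Finish times: Mise en place at 10, Stock at 80, Vegetable prep at 80, Starch cooking at 75, Garnish prep at 150. The latest is minute 150.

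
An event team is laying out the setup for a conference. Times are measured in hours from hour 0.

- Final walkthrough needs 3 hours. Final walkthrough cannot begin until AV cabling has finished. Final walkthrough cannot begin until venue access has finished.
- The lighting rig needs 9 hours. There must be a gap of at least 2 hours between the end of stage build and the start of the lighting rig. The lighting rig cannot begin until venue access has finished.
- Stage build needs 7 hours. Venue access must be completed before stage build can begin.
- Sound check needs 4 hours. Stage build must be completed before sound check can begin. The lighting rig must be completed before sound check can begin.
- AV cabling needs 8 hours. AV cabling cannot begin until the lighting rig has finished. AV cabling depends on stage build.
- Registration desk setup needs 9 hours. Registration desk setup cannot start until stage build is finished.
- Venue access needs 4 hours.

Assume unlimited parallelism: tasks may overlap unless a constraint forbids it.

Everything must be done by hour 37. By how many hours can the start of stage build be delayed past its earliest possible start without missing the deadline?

Venue access has no prerequisites, so it starts at hour 0 and finishes at hour 4.
After venue access (finishes hour 4), stage build can start at hour 4 and finishes at hour 11.

Working backward from the deadline:
Nothing follows final walkthrough; the deadline of hour 37 is its only limit. It must start by 37 − 3 = hour 34.
AV cabling has to be done before final walkthrough (must start by hour 34). That means finishing by hour 34, i.e. starting by 34 − 8 = hour 26.
To finish by hour 37, sound check (duration 4) must start no later than hour 33.
For the lighting rig: AV cabling (must start by hour 26); sound check (must start by hour 33). The most restrictive is hour 26; with a 9-hour duration, the lighting rig must start by hour 17.
To finish by hour 37, registration desk setup (duration 9) must start no later than hour 28.
Stage build has several dependents: the lighting rig (must start by hour 17, minus 2-hour gap → hour 15); AV cabling (must start by hour 26); registration desk setup (must start by hour 28); sound check (must start by hour 33). The earliest of those limits is hour 15, so stage build must start by 15 − 7 = hour 8.
So stage build can start as early as hour 4 and as late as hour 8, giving 8 − 4 = 4 hours of slack.

4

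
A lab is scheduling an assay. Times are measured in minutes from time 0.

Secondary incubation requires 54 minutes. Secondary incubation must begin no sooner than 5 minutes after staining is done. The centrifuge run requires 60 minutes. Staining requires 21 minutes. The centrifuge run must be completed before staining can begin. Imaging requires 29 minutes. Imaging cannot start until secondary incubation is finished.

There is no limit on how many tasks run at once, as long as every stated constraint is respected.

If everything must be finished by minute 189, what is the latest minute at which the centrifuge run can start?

Nothing follows imaging; the deadline of minute 189 is its only limit. It must start by 189 − 29 = minute 160.
Secondary incubation has to be done before imaging (must start by minute 160). That means finishing by minute 160, i.e. starting by 160 − 54 = minute 106.
Staining has to be done before secondary incubation (must start by minute 106, minus 5-minute gap → minute 101). That means finishing by minute 101, i.e. starting by 101 − 21 = minute 80.
The centrifuge run has to be done before staining (must start by minute 80). That means finishing by minute 80, i.e. starting by 80 − 60 = minute 20.

20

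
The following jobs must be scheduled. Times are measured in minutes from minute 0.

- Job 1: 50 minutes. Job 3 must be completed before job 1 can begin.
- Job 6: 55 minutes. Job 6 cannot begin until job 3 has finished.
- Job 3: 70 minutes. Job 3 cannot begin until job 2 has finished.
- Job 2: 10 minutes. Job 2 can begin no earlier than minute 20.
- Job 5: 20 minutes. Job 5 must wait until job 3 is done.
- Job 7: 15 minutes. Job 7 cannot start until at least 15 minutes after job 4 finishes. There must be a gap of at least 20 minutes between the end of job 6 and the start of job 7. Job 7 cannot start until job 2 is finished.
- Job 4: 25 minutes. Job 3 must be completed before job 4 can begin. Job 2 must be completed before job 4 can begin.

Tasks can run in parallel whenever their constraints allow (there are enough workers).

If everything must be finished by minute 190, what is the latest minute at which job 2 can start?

To finish by minute 190, job 1 (duration 50) must start no later than minute 140.
Job 7 must finish by minute 190; it takes 15 minutes, so it must start by 190 − 15 = minute 175.
Job 4 has to be done before job 7 (must start by minute 175, minus 15-minute gap → minute 160). That means finishing by minute 160, i.e. starting by 160 − 25 = minute 135.
Job 5 has no dependents, so it just needs to finish by minute 190. Starting by 190 − 20 = minute 170 achieves that.
Job 6 must finish before job 7 (must start by minute 175, minus 20-minute gap → minute 155). With a 55-minute duration, job 6 must start by 155 − 55 = minute 100.
Job 3 must finish in time for job 1 (must start by minute 140); job 4 (must start by minute 135); job 5 (must start by minute 170); job 6 (must start by minute 100). The tightest is minute 100, so job 3 must start by 100 − 70 = minute 30.
Job 2 has several dependents: job 3 (must start by minute 30); job 4 (must start by minute 135); job 7 (must start by minute 175). The earliest of those limits is minute 30, so job 2 must start by 30 − 10 = minute 20.

20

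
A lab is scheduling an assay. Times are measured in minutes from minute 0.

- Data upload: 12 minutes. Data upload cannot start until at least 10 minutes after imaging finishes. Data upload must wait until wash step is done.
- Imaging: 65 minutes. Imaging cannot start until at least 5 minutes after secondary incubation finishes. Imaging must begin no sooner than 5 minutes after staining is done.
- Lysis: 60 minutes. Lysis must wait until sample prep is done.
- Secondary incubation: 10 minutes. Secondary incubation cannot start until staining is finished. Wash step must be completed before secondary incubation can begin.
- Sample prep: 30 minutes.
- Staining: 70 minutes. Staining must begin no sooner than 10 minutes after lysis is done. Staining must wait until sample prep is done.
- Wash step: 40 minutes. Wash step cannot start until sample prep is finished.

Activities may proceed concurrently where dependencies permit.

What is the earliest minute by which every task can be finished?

272

Sample prep has no prerequisites, so it starts at minute 0 and finishes at minute 30.
Wash step cannot begin until sample prep (finishes minute 30). It runs from minute 30 to 30 + 40 = minute 70.
After sample prep (finishes minute 30), lysis can start at minute 30 and finishes at minute 90.
For staining: lysis (finishes minute 90, plus 10-minute gap → minute 100); sample prep (finishes minute 30). Taking the maximum gives a start of minute 100, and it finishes at 100 + 70 = minute 170.
For secondary incubation: staining (finishes minute 170); wash step (finishes minute 70). Taking the maximum gives a start of minute 170, and it finishes at 170 + 10 = minute 180.
For imaging: secondary incubation (finishes minute 180, plus 5-minute gap → minute 185); staining (finishes minute 170, plus 5-minute gap → minute 175). Taking the maximum gives a start of minute 185, and it finishes at 185 + 65 = minute 250.
For data upload: imaging (finishes minute 250, plus 10-minute gap → minute 260); wash step (finishes minute 70). Taking the maximum gives a start of minute 260, and it finishes at 260 + 12 = minute 272.
All tasks are finished once the last one completes. Finish times: Sample prep at 30, Lysis at 90, Wash step at 70, Staining at 170, Secondary incubation at 180, Imaging at 250, Data upload at 272. The latest is minute 272.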